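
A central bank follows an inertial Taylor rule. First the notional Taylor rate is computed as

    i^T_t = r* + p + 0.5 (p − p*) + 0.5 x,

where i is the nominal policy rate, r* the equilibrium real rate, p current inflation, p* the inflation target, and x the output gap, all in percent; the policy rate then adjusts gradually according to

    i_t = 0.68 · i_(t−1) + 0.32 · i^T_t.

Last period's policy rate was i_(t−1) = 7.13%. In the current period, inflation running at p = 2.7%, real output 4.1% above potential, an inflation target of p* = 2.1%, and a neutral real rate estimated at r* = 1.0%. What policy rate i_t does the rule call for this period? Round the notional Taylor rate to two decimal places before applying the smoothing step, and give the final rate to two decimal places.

Output 4.1% above potential → x = 4.1.
i^T_t = 1.0 + 2.7 + 0.5 × (2.7 − 2.1) + 0.5 × 4.1
   = 1.0 + 2.7 + 0.3 + 2.05 = 6.05
i_t = 0.68 × 7.13 + 0.32 × 6.05 = 4.8484 + 1.936 = 6.78

6.78%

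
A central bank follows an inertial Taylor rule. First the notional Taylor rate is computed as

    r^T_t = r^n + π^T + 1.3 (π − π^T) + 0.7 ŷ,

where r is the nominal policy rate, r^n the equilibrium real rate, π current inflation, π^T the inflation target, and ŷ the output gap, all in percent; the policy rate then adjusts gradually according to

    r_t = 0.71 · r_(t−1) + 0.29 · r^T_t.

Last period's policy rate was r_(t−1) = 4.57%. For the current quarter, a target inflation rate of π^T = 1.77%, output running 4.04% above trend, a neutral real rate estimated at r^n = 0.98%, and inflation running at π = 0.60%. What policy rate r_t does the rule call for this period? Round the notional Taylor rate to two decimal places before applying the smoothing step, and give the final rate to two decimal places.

4.42%

Output 4.04% above potential → ŷ = 4.04.
r^T_t = 0.98 + 1.77 + 1.3 × (0.60 − 1.77) + 0.7 × 4.04
   = 0.98 + 1.77 − 1.521 + 2.828 = 4.06
r_t = 0.71 × 4.57 + 0.29 × 4.06 = 3.2447 + 1.1774 = 4.42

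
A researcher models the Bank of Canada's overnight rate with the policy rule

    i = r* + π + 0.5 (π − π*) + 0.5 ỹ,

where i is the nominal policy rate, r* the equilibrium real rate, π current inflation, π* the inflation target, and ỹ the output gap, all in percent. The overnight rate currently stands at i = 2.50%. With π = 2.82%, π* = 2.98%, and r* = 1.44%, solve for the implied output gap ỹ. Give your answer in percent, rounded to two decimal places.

0.5 ỹ = 2.50 − 1.44 − 2.82 − 0.5 × (2.82 − 2.98) = -1.68
ỹ = -1.68 / 0.5 = -3.36

-3.36%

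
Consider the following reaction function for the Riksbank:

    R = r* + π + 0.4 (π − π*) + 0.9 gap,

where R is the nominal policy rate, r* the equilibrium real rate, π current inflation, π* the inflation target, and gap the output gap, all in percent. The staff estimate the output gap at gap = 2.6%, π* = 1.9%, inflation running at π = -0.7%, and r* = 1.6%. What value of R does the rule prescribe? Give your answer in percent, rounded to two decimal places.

2.20%

R = 1.6 + (-0.7) + 0.4 × (-0.7 − 1.9) + 0.9 × 2.6
   = 1.6 − 0.7 − 1.04 + 2.34 = 2.20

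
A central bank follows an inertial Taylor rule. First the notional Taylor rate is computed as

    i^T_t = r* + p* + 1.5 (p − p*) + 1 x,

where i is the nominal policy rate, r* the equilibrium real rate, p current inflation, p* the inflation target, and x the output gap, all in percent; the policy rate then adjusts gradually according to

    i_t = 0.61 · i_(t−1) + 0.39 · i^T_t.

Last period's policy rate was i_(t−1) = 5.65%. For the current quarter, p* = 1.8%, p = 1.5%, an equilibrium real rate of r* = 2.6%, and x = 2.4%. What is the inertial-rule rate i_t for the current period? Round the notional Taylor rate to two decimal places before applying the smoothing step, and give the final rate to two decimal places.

5.92%

i^T_t = 2.6 + 1.8 + 1.5 × (1.5 − 1.8) + 1 × 2.4
   = 2.6 + 1.8 − 0.45 + 2.4 = 6.35
i_t = 0.61 × 5.65 + 0.39 × 6.35 = 3.4465 + 2.4765 = 5.92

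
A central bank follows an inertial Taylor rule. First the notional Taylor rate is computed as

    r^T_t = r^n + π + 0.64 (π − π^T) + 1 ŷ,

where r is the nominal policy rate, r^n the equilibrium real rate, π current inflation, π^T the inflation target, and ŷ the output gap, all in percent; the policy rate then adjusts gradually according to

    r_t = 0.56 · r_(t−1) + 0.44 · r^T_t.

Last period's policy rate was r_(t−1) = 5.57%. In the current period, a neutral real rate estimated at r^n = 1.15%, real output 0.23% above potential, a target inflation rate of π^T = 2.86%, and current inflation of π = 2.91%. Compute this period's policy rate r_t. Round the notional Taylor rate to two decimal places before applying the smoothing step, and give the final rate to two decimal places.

5.02%

Output 0.23% above potential → ŷ = 0.23.
r^T_t = 1.15 + 2.91 + 0.64 × (2.91 − 2.86) + 1 × 0.23
   = 1.15 + 2.91 + 0.032 + 0.23 = 4.32
r_t = 0.56 × 5.57 + 0.44 × 4.32 = 3.1192 + 1.9008 = 5.02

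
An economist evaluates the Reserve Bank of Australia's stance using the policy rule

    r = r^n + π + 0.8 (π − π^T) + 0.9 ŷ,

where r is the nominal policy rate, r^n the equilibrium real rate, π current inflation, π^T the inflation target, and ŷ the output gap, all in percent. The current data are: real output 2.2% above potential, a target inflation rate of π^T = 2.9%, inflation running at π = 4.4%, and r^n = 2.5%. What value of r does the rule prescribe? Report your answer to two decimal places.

10.08%

Output 2.2% above potential → ŷ = 2.2.
r = 2.5 + 4.4 + 0.8 × (4.4 − 2.9) + 0.9 × 2.2
   = 2.5 + 4.4 + 1.2 + 1.98 = 10.08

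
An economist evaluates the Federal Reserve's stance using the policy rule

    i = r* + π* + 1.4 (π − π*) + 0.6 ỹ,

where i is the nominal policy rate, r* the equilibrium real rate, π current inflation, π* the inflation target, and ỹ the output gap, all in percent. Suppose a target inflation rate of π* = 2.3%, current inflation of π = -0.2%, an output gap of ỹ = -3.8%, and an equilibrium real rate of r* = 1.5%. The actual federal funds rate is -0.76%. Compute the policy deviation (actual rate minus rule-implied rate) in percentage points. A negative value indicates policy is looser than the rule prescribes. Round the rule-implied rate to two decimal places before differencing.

1.22 pp

i = 1.5 + 2.3 + 1.4 × (-0.2 − 2.3) + 0.6 × (-3.8)
   = 1.5 + 2.3 − 3.5 − 2.28 = -1.98
Deviation = -0.76 − (-1.98) = 1.22 pp.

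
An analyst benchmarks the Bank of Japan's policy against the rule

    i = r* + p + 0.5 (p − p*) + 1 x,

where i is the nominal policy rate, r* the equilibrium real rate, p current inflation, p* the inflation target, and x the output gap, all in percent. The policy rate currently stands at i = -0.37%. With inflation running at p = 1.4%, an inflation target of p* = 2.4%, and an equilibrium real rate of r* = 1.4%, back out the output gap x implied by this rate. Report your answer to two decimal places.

1 x = -0.37 − 1.4 − 1.4 − 0.5 × (1.4 − 2.4) = -2.67
x = -2.67 / 1 = -2.67

-2.67%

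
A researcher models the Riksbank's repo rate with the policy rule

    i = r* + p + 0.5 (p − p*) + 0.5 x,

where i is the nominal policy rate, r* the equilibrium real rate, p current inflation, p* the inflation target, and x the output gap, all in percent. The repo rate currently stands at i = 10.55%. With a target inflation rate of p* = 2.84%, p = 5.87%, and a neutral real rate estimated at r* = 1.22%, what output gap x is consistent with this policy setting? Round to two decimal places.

0.5 x = 10.55 − 1.22 − 5.87 − 0.5 × (5.87 − 2.84) = 1.945
x = 1.945 / 0.5 = 3.89

3.89%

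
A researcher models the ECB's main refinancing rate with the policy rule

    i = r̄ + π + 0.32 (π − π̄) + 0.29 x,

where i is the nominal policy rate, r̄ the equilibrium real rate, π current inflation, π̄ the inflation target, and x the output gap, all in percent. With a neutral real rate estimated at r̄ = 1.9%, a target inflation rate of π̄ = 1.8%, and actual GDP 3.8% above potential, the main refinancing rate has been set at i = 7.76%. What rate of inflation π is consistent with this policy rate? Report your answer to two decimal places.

4.04%

Output 3.8% above potential → x = 3.8.
Collecting π: i = r̄ + (1 + 0.32) π − 0.32 π̄ + 0.29 x
1.32 π = 7.76 − 1.9 + 0.32 × 1.8 − 0.29 × 3.8 = 5.334
π = 5.334 / 1.32 = 4.04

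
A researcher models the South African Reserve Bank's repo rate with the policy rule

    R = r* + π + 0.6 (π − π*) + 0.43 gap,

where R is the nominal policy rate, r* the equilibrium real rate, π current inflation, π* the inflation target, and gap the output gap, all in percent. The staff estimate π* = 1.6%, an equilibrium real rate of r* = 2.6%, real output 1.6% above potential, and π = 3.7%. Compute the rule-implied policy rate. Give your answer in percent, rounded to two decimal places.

8.25%

Output 1.6% above potential → gap = 1.6.
R = 2.6 + 3.7 + 0.6 × (3.7 − 1.6) + 0.43 × 1.6
   = 2.6 + 3.7 + 1.26 + 0.688 = 8.25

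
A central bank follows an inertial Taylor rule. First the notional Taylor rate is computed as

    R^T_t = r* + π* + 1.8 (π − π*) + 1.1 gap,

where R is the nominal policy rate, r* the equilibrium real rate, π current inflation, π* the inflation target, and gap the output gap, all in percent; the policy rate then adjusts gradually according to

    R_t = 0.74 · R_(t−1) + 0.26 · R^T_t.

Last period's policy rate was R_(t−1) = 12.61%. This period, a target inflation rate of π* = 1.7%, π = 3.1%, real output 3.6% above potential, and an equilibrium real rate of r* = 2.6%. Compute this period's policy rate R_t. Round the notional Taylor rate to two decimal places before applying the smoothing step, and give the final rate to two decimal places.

12.13%

Output 3.6% above potential → gap = 3.6.
R^T_t = 2.6 + 1.7 + 1.8 × (3.1 − 1.7) + 1.1 × 3.6
   = 2.6 + 1.7 + 2.52 + 3.96 = 10.78
R_t = 0.74 × 12.61 + 0.26 × 10.78 = 9.3314 + 2.8028 = 12.13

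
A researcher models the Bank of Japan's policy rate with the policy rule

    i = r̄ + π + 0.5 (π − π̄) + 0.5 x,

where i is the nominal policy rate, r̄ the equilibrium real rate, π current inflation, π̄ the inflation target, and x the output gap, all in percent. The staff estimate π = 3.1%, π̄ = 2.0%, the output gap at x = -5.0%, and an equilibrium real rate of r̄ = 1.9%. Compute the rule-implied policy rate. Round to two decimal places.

3.05%

i = 1.9 + 3.1 + 0.5 × (3.1 − 2.0) + 0.5 × (-5.0)
   = 1.9 + 3.1 + 0.55 − 2.5 = 3.05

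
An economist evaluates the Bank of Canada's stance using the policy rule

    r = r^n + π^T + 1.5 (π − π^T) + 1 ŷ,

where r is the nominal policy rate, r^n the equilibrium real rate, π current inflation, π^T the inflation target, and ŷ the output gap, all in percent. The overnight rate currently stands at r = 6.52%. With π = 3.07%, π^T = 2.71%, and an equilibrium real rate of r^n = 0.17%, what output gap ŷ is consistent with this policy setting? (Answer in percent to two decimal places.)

1 ŷ = 6.52 − 0.17 − 2.71 − 1.5 × (3.07 − 2.71) = 3.1
ŷ = 3.1 / 1 = 3.10

3.10%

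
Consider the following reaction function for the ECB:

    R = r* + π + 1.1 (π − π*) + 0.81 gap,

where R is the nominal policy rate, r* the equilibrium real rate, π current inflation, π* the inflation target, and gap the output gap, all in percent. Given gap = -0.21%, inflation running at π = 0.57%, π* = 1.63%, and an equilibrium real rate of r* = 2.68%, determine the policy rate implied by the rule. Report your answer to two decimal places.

R = 2.68 + 0.57 + 1.1 × (0.57 − 1.63) + 0.81 × (-0.21)
   = 2.68 + 0.57 − 1.166 − 0.1701 = 1.91

1.91%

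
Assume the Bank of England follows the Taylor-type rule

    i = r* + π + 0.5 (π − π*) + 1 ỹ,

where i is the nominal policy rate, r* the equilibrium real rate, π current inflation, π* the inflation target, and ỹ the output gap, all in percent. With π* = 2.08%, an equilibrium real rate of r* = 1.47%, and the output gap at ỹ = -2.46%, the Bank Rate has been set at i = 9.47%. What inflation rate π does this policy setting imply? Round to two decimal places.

7.67%

Collecting π: i = r* + (1 + 0.5) π − 0.5 π* + 1 ỹ
1.5 π = 9.47 − 1.47 + 0.5 × 2.08 − 1 × (-2.46) = 11.5
π = 11.5 / 1.5 = 7.67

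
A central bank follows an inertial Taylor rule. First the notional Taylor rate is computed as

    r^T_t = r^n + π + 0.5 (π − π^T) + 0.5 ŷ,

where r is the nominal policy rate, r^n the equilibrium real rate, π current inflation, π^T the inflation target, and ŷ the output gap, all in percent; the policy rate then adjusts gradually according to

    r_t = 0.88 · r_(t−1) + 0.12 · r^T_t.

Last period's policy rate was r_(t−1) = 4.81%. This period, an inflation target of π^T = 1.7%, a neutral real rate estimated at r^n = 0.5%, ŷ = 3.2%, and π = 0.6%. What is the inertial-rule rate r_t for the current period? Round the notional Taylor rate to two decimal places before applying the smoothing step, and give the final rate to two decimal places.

r^T_t = 0.5 + 0.6 + 0.5 × (0.6 − 1.7) + 0.5 × 3.2
   = 0.5 + 0.6 − 0.55 + 1.6 = 2.15
r_t = 0.88 × 4.81 + 0.12 × 2.15 = 4.2328 + 0.258 = 4.49

4.49%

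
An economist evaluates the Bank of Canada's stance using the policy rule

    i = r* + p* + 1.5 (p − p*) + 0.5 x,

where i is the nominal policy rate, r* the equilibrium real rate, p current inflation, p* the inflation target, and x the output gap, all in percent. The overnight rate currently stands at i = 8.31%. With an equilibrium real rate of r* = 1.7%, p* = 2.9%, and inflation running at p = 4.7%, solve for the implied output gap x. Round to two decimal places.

0.5 x = 8.31 − 1.7 − 2.9 − 1.5 × (4.7 − 2.9) = 1.01
x = 1.01 / 0.5 = 2.02

2.02%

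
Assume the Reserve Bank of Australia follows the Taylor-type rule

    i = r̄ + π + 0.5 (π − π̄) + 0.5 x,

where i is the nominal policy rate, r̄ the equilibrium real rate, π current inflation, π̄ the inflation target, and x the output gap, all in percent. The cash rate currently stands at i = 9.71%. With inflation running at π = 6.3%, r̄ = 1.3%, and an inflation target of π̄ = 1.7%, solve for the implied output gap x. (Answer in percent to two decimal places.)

-0.38%

0.5 x = 9.71 − 1.3 − 6.3 − 0.5 × (6.3 − 1.7) = -0.19
x = -0.19 / 0.5 = -0.38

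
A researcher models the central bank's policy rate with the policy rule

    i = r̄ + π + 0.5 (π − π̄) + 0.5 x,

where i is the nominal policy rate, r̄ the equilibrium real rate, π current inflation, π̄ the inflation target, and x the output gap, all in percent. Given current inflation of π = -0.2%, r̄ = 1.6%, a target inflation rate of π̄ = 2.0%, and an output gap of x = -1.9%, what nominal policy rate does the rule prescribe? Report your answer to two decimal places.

i = 1.6 + (-0.2) + 0.5 × (-0.2 − 2.0) + 0.5 × (-1.9)
   = 1.6 − 0.2 − 1.1 − 0.95 = -0.65

-0.65%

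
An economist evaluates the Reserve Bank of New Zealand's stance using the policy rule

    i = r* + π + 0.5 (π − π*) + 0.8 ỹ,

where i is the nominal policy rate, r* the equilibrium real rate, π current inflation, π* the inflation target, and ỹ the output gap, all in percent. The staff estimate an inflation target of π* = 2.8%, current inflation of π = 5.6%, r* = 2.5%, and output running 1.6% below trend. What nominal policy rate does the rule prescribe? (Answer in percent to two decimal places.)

8.22%

Output 1.6% below potential → ỹ = -1.6.
i = 2.5 + 5.6 + 0.5 × (5.6 − 2.8) + 0.8 × (-1.6)
   = 2.5 + 5.6 + 1.4 − 1.28 = 8.22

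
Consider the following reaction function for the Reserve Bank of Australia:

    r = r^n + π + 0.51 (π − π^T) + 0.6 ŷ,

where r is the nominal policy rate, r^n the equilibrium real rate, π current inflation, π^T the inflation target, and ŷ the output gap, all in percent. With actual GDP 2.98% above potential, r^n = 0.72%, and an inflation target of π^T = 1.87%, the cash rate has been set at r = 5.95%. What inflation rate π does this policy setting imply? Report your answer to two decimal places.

Output 2.98% above potential → ŷ = 2.98.
Collecting π: r = r^n + (1 + 0.51) π − 0.51 π^T + 0.6 ŷ
1.51 π = 5.95 − 0.72 + 0.51 × 1.87 − 0.6 × 2.98 = 4.3957
π = 4.3957 / 1.51 = 2.91

2.91%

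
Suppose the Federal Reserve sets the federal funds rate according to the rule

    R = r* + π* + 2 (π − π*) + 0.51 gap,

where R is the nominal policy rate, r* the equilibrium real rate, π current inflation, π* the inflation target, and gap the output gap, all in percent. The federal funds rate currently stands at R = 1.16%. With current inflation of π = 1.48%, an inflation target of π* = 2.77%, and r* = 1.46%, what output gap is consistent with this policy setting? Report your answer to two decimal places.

0.51 gap = 1.16 − 1.46 − 2.77 − 2 × (1.48 − 2.77) = -0.49
gap = -0.49 / 0.51 = -0.96

-0.96%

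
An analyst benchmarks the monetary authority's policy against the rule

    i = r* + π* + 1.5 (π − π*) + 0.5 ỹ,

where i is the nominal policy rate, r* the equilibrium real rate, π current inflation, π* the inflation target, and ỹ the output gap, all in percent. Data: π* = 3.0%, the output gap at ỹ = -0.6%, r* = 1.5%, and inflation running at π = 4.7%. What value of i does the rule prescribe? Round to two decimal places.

i = 1.5 + 3.0 + 1.5 × (4.7 − 3.0) + 0.5 × (-0.6)
   = 1.5 + 3 + 2.55 − 0.3 = 6.75

6.75%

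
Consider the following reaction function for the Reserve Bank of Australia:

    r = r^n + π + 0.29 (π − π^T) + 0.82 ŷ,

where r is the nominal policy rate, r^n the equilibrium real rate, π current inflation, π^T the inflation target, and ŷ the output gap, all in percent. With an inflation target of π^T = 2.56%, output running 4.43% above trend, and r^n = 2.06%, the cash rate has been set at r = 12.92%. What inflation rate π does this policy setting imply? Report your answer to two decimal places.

Output 4.43% above potential → ŷ = 4.43.
Collecting π: r = r^n + (1 + 0.29) π − 0.29 π^T + 0.82 ŷ
1.29 π = 12.92 − 2.06 + 0.29 × 2.56 − 0.82 × 4.43 = 7.9698
π = 7.9698 / 1.29 = 6.18

6.18%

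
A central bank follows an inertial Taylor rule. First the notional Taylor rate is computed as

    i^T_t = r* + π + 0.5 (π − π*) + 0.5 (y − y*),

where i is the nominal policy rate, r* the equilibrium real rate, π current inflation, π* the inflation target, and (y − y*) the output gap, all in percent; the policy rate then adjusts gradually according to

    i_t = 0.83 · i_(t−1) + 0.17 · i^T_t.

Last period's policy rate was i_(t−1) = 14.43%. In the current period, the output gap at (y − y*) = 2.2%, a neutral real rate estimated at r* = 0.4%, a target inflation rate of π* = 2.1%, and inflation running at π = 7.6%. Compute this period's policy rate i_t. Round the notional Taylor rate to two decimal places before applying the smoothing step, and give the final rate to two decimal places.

i^T_t = 0.4 + 7.6 + 0.5 × (7.6 − 2.1) + 0.5 × 2.2
   = 0.4 + 7.6 + 2.75 + 1.1 = 11.85
i_t = 0.83 × 14.43 + 0.17 × 11.85 = 11.9769 + 2.0145 = 13.99

13.99%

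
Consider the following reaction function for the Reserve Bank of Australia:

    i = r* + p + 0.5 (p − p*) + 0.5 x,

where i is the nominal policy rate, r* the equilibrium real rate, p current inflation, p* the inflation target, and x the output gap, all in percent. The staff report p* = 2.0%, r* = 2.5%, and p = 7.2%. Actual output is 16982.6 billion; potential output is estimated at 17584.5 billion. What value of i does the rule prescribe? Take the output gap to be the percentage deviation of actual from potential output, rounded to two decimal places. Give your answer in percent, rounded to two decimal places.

Output gap = 100 × (16982.6 − 17584.5) / 17584.5 = -3.42%.
i = 2.50 + 7.20 + 0.5 × (7.20 − 2.00) + 0.5 × (-3.42)
   = 2.50 + 7.2 + 2.6 − 1.71 = 10.59

10.59%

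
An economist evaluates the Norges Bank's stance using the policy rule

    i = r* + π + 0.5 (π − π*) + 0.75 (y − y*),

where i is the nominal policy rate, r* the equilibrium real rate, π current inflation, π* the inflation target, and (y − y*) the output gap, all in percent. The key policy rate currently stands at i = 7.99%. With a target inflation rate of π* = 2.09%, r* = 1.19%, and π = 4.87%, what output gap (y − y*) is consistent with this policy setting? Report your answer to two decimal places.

0.75 (y − y*) = 7.99 − 1.19 − 4.87 − 0.5 × (4.87 − 2.09) = 0.54
(y − y*) = 0.54 / 0.75 = 0.72

0.72%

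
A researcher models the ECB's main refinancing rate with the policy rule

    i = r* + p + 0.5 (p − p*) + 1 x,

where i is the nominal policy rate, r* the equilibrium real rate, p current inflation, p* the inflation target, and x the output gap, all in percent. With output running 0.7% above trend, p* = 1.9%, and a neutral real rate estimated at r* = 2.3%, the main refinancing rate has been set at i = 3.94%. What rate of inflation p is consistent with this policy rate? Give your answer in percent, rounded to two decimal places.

1.26%

Output 0.7% above potential → x = 0.7.
Collecting p: i = r* + (1 + 0.5) p − 0.5 p* + 1 x
1.5 p = 3.94 − 2.3 + 0.5 × 1.9 − 1 × 0.7 = 1.89
p = 1.89 / 1.5 = 1.26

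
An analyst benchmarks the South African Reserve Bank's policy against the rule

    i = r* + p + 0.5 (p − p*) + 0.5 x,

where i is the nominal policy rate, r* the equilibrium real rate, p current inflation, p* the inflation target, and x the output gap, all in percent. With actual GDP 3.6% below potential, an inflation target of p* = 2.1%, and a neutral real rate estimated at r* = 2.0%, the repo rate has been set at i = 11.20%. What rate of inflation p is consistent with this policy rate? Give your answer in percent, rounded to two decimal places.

8.03%

Output 3.6% below potential → x = -3.6.
Collecting p: i = r* + (1 + 0.5) p − 0.5 p* + 0.5 x
1.5 p = 11.20 − 2.0 + 0.5 × 2.1 − 0.5 × (-3.6) = 12.05
p = 12.05 / 1.5 = 8.03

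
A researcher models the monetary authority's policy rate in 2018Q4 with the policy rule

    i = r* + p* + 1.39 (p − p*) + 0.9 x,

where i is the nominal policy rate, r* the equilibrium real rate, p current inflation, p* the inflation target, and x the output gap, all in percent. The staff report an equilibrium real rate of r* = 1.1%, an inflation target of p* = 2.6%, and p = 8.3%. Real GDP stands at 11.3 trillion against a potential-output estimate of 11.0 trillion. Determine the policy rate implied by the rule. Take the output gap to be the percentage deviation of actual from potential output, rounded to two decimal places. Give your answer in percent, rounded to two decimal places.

14.08%

Output gap = 100 × (11.3 − 11.0) / 11.0 = 2.73%.
i = 1.10 + 2.60 + 1.39 × (8.30 − 2.60) + 0.9 × 2.73
   = 1.10 + 2.6 + 7.923 + 2.457 = 14.08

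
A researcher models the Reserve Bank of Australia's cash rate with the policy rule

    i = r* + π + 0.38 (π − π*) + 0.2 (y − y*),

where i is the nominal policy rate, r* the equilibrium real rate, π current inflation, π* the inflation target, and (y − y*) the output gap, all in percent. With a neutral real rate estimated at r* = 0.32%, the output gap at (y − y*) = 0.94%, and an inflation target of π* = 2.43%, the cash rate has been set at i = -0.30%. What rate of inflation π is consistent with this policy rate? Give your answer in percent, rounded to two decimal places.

0.08%

Collecting π: i = r* + (1 + 0.38) π − 0.38 π* + 0.2 (y − y*)
1.38 π = -0.30 − 0.32 + 0.38 × 2.43 − 0.2 × 0.94 = 0.1154
π = 0.1154 / 1.38 = 0.08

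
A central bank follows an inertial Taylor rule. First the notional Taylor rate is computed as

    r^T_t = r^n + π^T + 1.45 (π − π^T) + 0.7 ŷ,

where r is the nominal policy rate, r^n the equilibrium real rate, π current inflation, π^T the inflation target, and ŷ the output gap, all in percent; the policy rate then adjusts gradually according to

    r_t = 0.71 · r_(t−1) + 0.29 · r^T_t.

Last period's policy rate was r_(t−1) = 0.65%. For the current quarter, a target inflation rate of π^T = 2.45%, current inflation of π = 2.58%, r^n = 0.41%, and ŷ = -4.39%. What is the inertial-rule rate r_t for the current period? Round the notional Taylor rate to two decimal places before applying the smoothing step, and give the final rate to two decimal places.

r^T_t = 0.41 + 2.45 + 1.45 × (2.58 − 2.45) + 0.7 × (-4.39)
   = 0.41 + 2.45 + 0.1885 − 3.073 = -0.02
r_t = 0.71 × 0.65 + 0.29 × (-0.02) = 0.4615 − 0.0058 = 0.46

0.46%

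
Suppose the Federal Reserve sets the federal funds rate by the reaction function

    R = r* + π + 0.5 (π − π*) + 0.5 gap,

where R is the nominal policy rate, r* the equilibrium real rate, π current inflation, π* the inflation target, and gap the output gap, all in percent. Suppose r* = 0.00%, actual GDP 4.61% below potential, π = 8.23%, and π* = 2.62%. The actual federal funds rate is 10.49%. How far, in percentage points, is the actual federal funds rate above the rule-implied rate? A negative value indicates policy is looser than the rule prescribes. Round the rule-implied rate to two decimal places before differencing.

1.76 pp

Output 4.61% below potential → gap = -4.61.
R = 0.00 + 8.23 + 0.5 × (8.23 − 2.62) + 0.5 × (-4.61)
   = 0.00 + 8.23 + 2.805 − 2.305 = 8.73
Deviation = 10.49 − 8.73 = 1.76 pp.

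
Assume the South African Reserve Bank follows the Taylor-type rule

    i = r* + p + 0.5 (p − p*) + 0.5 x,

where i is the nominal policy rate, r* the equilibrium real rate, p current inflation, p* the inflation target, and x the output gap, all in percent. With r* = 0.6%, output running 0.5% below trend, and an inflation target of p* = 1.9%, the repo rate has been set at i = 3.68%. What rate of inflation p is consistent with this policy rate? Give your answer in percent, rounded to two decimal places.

2.85%

Output 0.5% below potential → x = -0.5.
Collecting p: i = r* + (1 + 0.5) p − 0.5 p* + 0.5 x
1.5 p = 3.68 − 0.6 + 0.5 × 1.9 − 0.5 × (-0.5) = 4.28
p = 4.28 / 1.5 = 2.85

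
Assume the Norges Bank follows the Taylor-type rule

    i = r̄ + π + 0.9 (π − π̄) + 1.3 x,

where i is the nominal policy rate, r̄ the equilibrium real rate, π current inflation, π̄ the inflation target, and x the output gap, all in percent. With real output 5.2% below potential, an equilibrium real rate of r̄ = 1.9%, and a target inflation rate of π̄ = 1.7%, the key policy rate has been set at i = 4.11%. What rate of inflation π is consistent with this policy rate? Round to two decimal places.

Output 5.2% below potential → x = -5.2.
Collecting π: i = r̄ + (1 + 0.9) π − 0.9 π̄ + 1.3 x
1.9 π = 4.11 − 1.9 + 0.9 × 1.7 − 1.3 × (-5.2) = 10.5
π = 10.5 / 1.9 = 5.53

5.53%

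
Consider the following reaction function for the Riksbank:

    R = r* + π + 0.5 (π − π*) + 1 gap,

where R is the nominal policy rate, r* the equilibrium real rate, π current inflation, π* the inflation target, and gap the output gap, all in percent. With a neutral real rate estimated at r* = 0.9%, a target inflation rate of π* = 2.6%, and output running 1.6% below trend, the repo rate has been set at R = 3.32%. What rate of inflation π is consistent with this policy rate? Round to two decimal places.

Output 1.6% below potential → gap = -1.6.
Collecting π: R = r* + (1 + 0.5) π − 0.5 π* + 1 gap
1.5 π = 3.32 − 0.9 + 0.5 × 2.6 − 1 × (-1.6) = 5.32
π = 5.32 / 1.5 = 3.55

3.55%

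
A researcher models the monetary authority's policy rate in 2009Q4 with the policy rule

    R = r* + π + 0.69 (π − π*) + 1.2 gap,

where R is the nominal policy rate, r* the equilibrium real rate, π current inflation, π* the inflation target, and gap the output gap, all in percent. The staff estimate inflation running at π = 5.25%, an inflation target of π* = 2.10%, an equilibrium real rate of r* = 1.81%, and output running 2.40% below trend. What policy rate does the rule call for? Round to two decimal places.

Output 2.40% below potential → gap = -2.40.
R = 1.81 + 5.25 + 0.69 × (5.25 − 2.10) + 1.2 × (-2.40)
   = 1.81 + 5.25 + 2.1735 − 2.88 = 6.35

6.35%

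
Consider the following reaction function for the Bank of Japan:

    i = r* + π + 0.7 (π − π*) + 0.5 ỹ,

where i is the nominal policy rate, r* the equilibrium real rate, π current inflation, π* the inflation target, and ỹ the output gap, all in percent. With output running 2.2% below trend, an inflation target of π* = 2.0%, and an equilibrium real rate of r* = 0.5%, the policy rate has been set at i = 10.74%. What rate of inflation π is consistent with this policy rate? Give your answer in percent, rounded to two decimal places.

7.49%

Output 2.2% below potential → ỹ = -2.2.
Collecting π: i = r* + (1 + 0.7) π − 0.7 π* + 0.5 ỹ
1.7 π = 10.74 − 0.5 + 0.7 × 2.0 − 0.5 × (-2.2) = 12.74
π = 12.74 / 1.7 = 7.49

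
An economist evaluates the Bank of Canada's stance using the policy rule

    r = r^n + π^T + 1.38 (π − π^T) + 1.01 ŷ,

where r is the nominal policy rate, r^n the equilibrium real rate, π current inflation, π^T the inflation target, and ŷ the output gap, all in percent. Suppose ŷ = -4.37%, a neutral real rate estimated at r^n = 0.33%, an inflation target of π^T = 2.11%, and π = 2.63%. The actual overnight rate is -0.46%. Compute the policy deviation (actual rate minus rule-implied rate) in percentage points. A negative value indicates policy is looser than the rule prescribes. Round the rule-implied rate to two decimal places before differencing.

r = 0.33 + 2.11 + 1.38 × (2.63 − 2.11) + 1.01 × (-4.37)
   = 0.33 + 2.11 + 0.7176 − 4.4137 = -1.26
Deviation = -0.46 − (-1.26) = 0.80 pp.

0.80 pp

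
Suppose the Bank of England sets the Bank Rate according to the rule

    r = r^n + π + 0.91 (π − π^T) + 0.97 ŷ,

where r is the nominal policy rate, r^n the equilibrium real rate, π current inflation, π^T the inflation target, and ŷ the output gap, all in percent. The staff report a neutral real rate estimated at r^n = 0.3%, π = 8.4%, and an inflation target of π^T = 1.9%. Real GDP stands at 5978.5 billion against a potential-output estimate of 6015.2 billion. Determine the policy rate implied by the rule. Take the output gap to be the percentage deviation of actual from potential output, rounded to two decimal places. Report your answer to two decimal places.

14.02%

Output gap = 100 × (5978.5 − 6015.2) / 6015.2 = -0.61%.
r = 0.30 + 8.40 + 0.91 × (8.40 − 1.90) + 0.97 × (-0.61)
   = 0.30 + 8.4 + 5.915 − 0.5917 = 14.02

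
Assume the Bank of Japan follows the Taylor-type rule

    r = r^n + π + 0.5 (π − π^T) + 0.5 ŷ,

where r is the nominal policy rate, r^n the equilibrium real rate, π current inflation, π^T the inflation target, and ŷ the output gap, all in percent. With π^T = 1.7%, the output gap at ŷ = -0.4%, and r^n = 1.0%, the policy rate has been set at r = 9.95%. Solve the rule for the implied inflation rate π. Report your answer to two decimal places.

Collecting π: r = r^n + (1 + 0.5) π − 0.5 π^T + 0.5 ŷ
1.5 π = 9.95 − 1.0 + 0.5 × 1.7 − 0.5 × (-0.4) = 10
π = 10 / 1.5 = 6.67

6.67%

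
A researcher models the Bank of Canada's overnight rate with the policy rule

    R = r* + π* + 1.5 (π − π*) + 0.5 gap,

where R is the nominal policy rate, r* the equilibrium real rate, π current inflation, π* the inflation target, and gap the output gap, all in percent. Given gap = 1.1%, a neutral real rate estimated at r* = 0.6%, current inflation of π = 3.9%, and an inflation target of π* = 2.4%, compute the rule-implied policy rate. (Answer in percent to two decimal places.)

R = 0.6 + 2.4 + 1.5 × (3.9 − 2.4) + 0.5 × 1.1
   = 0.6 + 2.4 + 2.25 + 0.55 = 5.80

5.80%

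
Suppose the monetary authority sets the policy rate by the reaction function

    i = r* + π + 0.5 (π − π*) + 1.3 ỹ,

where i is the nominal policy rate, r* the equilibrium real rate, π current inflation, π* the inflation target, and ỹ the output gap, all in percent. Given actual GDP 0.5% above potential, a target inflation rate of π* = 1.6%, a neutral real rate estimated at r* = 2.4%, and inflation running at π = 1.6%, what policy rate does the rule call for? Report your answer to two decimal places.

4.65%

Output 0.5% above potential → ỹ = 0.5.
i = 2.4 + 1.6 + 0.5 × (1.6 − 1.6) + 1.3 × 0.5
   = 2.4 + 1.6 + 0 + 0.65 = 4.65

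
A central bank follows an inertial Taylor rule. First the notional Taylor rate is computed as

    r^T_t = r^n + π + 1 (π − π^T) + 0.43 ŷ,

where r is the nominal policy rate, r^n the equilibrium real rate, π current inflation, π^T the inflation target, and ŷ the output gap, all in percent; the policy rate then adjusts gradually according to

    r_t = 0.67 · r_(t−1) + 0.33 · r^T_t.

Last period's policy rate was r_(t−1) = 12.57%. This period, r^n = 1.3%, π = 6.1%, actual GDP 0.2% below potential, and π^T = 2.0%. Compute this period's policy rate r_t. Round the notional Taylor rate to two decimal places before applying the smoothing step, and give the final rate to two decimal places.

Output 0.2% below potential → ŷ = -0.2.
r^T_t = 1.3 + 6.1 + 1 × (6.1 − 2.0) + 0.43 × (-0.2)
   = 1.3 + 6.1 + 4.1 − 0.086 = 11.41
r_t = 0.67 × 12.57 + 0.33 × 11.41 = 8.4219 + 3.7653 = 12.19

12.19%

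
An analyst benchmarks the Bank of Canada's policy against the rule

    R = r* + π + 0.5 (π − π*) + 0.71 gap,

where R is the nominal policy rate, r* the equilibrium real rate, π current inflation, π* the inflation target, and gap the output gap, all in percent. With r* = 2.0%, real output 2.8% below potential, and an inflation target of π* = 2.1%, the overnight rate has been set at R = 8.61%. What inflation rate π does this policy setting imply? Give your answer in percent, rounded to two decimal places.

6.43%

Output 2.8% below potential → gap = -2.8.
Collecting π: R = r* + (1 + 0.5) π − 0.5 π* + 0.71 gap
1.5 π = 8.61 − 2.0 + 0.5 × 2.1 − 0.71 × (-2.8) = 9.648
π = 9.648 / 1.5 = 6.43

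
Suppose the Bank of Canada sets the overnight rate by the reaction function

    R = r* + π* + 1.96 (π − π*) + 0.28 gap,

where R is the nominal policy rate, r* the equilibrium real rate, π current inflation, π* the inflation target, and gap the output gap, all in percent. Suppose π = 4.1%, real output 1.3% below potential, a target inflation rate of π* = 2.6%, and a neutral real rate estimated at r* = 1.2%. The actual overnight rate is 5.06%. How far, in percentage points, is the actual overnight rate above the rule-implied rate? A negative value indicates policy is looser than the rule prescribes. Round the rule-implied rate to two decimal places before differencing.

-1.32 pp

Output 1.3% below potential → gap = -1.3.
R = 1.2 + 2.6 + 1.96 × (4.1 − 2.6) + 0.28 × (-1.3)
   = 1.2 + 2.6 + 2.94 − 0.364 = 6.38
Deviation = 5.06 − 6.38 = -1.32 pp.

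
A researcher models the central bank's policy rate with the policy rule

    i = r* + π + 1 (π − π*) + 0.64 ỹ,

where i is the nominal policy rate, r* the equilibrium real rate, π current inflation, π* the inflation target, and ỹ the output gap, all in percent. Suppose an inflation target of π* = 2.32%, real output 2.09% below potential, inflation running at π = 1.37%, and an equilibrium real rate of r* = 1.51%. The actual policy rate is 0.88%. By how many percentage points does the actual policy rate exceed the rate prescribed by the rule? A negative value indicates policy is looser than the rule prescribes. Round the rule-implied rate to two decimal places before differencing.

Output 2.09% below potential → ỹ = -2.09.
i = 1.51 + 1.37 + 1 × (1.37 − 2.32) + 0.64 × (-2.09)
   = 1.51 + 1.37 − 0.95 − 1.3376 = 0.59
Deviation = 0.88 − 0.59 = 0.29 pp.

0.29 pp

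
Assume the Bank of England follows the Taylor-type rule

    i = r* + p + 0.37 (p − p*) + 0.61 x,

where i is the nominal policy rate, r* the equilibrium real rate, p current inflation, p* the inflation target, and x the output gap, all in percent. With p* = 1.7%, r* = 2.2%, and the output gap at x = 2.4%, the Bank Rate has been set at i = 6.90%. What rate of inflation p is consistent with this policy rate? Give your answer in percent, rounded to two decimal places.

Collecting p: i = r* + (1 + 0.37) p − 0.37 p* + 0.61 x
1.37 p = 6.90 − 2.2 + 0.37 × 1.7 − 0.61 × 2.4 = 3.865
p = 3.865 / 1.37 = 2.82

2.82%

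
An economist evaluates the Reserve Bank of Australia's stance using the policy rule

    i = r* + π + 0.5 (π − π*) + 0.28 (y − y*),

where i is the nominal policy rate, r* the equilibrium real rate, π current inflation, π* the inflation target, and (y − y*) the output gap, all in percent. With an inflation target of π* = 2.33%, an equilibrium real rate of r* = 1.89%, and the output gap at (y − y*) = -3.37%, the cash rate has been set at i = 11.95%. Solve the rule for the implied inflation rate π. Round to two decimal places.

Collecting π: i = r* + (1 + 0.5) π − 0.5 π* + 0.28 (y − y*)
1.5 π = 11.95 − 1.89 + 0.5 × 2.33 − 0.28 × (-3.37) = 12.1686
π = 12.1686 / 1.5 = 8.11

8.11%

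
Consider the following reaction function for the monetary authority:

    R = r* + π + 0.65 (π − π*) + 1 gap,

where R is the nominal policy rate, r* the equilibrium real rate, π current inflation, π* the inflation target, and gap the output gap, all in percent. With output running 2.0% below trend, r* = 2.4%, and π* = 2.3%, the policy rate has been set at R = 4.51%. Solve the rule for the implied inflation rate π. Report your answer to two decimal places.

3.40%

Output 2.0% below potential → gap = -2.0.
Collecting π: R = r* + (1 + 0.65) π − 0.65 π* + 1 gap
1.65 π = 4.51 − 2.4 + 0.65 × 2.3 − 1 × (-2.0) = 5.605
π = 5.605 / 1.65 = 3.40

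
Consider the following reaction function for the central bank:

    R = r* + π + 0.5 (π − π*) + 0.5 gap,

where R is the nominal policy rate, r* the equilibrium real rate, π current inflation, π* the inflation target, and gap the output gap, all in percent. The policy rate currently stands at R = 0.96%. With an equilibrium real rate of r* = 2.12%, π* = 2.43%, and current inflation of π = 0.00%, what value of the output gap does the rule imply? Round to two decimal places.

0.11%

0.5 gap = 0.96 − 2.12 − 0.00 − 0.5 × (0.00 − 2.43) = 0.055
gap = 0.055 / 0.5 = 0.11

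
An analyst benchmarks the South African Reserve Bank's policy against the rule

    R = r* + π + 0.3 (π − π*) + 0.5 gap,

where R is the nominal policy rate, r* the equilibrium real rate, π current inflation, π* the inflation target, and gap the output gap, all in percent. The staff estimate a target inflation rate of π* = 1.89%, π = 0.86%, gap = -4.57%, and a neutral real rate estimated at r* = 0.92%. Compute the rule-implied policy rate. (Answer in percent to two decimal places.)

-0.81%

R = 0.92 + 0.86 + 0.3 × (0.86 − 1.89) + 0.5 × (-4.57)
   = 0.92 + 0.86 − 0.309 − 2.285 = -0.81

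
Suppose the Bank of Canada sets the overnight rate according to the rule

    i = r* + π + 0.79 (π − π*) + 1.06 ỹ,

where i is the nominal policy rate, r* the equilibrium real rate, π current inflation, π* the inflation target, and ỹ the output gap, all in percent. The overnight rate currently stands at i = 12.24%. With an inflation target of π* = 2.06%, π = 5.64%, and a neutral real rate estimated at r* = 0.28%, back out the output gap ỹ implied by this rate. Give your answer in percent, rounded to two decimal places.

3.29%

1.06 ỹ = 12.24 − 0.28 − 5.64 − 0.79 × (5.64 − 2.06) = 3.4918
ỹ = 3.4918 / 1.06 = 3.29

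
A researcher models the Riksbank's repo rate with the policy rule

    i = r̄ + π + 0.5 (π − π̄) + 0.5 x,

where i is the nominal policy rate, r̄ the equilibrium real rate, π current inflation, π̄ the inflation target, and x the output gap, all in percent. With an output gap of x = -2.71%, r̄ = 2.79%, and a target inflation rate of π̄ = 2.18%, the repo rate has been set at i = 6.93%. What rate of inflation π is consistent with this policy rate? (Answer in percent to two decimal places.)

Collecting π: i = r̄ + (1 + 0.5) π − 0.5 π̄ + 0.5 x
1.5 π = 6.93 − 2.79 + 0.5 × 2.18 − 0.5 × (-2.71) = 6.585
π = 6.585 / 1.5 = 4.39

4.39%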